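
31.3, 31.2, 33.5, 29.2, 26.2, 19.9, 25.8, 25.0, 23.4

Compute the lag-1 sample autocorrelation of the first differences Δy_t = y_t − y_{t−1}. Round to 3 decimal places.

First differences Δy: -0.1, 2.3, -4.3, -3.0, -6.3, 5.9, -0.8, -1.6
Mean of differences = -0.9875
Numerator Σ(Δy_t−Δȳ)(Δy_{t+1}−Δȳ) = -26.0277
Denominator Σ(Δy_t−Δȳ)² = 102.6888
r_1(Δy) = -26.0277 / 102.6888 = -0.253

-0.253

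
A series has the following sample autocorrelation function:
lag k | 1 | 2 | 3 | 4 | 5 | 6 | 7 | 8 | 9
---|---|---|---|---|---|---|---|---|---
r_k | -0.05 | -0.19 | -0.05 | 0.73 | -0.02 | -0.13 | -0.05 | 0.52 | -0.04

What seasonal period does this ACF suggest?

The largest autocorrelation is r_4 = 0.73, with a weaker echo at lag 8 (0.52); the remaining lags stay at or below -0.02.
The dominant spike at lag 4 indicates a seasonal period of 4.

4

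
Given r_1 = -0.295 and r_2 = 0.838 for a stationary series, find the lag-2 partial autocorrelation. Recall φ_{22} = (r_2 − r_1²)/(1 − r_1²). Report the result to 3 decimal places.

φ_{22} = (r_2 − r_1²) / (1 − r_1²)
r_1² = (-0.295)² = 0.087025
Numerator = 0.838 − 0.0870 = 0.7510; denominator = 1 − 0.0870 = 0.9130
φ_{22} = 0.7510 / 0.9130 = 0.823

0.823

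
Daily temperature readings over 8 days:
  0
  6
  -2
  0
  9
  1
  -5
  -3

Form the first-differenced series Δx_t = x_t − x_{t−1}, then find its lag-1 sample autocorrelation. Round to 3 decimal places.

-0.302

First differences Δx: 6, -8, 2, 9, -8, -6, 2
Mean of differences = -0.4286
Numerator Σ(Δx_t−Δx̄)(Δx_{t+1}−Δx̄) = -86.8980
Denominator Σ(Δx_t−Δx̄)² = 287.7143
r_1(Δx) = -86.8980 / 287.7143 = -0.302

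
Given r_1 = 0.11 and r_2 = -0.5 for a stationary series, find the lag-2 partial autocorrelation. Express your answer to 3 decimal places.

φ_{22} = (r_2 − r_1²) / (1 − r_1²)
r_1² = (0.11)² = 0.0121
Numerator = -0.5 − 0.0121 = -0.5121; denominator = 1 − 0.0121 = 0.9879
φ_{22} = -0.5121 / 0.9879 = -0.518

-0.518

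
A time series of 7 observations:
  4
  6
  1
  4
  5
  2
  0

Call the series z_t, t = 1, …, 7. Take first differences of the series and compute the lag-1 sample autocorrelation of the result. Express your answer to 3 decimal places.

-0.448

First differences Δz: 2, -5, 3, 1, -3, -2
Mean of differences = -0.6667
Numerator Σ(Δz_t−Δz̄)(Δz_{t+1}−Δz̄) = -22.1111
Denominator Σ(Δz_t−Δz̄)² = 49.3333
r_1(Δz) = -22.1111 / 49.3333 = -0.448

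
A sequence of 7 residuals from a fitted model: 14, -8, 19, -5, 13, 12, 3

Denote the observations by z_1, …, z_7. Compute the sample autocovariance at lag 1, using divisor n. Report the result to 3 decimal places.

Mean z̄ = (14 − 8 + 19 − 5 + 13 + 12 + 3)/7 = 6.8571
Σ_{t=1}^{6}(z_t−z̄)(z_{t+1}−z̄) = -491.5918
γ_1 = -491.5918 / 7 = -70.227

-70.227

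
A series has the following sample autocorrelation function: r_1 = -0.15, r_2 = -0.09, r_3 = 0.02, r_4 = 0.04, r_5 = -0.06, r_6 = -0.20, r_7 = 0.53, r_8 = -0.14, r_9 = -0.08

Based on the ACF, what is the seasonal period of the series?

7

The largest autocorrelation is r_7 = 0.53; the remaining lags stay at or below 0.04.
The dominant spike at lag 7 indicates a seasonal period of 7.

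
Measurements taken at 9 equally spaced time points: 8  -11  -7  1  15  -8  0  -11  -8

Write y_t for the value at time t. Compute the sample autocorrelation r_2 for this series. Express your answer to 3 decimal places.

-0.152

Mean ȳ = (8 − 11 − 7 + 1 + 15 − 8 + 0 − 11 − 8)/9 = -2.3333
Numerator Σ_{t=1}^{7}(y_t−ȳ)(y_{t+2}−ȳ) = -100.5556
Denominator Σ(y_t−ȳ)² = 660.0000
r_2 = -100.5556 / 660.0000 = -0.152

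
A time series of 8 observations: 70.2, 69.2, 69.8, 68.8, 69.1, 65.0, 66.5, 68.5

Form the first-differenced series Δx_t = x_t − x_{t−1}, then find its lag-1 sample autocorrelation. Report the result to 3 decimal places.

First differences Δx: -1.0, 0.6, -1.0, 0.3, -4.1, 1.5, 2.0
Mean of differences = -0.2429
Numerator Σ(Δx_t−Δx̄)(Δx_{t+1}−Δx̄) = -6.5947
Denominator Σ(Δx_t−Δx̄)² = 25.0971
r_1(Δx) = -6.5947 / 25.0971 = -0.263

-0.263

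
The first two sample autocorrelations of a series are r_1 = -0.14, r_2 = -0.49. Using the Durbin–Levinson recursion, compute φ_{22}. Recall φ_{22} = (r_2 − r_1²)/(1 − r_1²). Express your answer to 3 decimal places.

-0.520

φ_{22} = (r_2 − r_1²) / (1 − r_1²)
r_1² = (-0.14)² = 0.0196
Numerator = -0.49 − 0.0196 = -0.5096; denominator = 1 − 0.0196 = 0.9804
φ_{22} = -0.5096 / 0.9804 = -0.520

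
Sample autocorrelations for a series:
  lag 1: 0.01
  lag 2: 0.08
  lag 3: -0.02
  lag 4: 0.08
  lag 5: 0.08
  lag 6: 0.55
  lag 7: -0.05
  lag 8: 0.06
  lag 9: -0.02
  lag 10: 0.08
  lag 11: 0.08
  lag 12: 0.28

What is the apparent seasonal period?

6

The largest autocorrelation is r_6 = 0.55, with a weaker echo at lag 12 (0.28); the remaining lags stay at or below 0.08.
The dominant spike at lag 6 indicates a seasonal period of 6.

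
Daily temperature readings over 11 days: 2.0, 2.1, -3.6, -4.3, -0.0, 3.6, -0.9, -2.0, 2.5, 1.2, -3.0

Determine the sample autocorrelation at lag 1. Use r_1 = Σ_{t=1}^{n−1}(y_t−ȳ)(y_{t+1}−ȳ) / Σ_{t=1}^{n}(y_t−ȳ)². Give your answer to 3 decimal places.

Mean ȳ = (2.0 + 2.1 − 3.6 − 4.3 − 0.0 + 3.6 − 0.9 − 2.0 + 2.5 + 1.2 − 3.0)/11 = -0.2182
Numerator Σ_{t=1}^{10}(y_t−ȳ)(y_{t+1}−ȳ) = 4.7269
Denominator Σ(y_t−ȳ)² = 73.7964
r_1 = 4.7269 / 73.7964 = 0.064

0.064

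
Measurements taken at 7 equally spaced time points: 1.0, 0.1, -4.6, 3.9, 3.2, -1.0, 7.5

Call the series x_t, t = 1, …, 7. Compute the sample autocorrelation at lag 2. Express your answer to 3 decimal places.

-0.073

Mean x̄ = (1.0 + 0.1 − 4.6 + 3.9 + 3.2 − 1.0 + 7.5)/7 = 1.4429
Deviations from mean: -0.4429, -1.3429, -6.0429, 2.4571, 1.7571, -2.4429, 6.0571
Σ(x_t−x̄)(x_{t+2}−x̄) = (2.6761) + (-3.2996) + (-10.6182) + (-6.0024) + (10.6433) = -6.6008
Denominator Σ(x_t−x̄)² = 90.2971
r_2 = -6.6008 / 90.2971 = -0.073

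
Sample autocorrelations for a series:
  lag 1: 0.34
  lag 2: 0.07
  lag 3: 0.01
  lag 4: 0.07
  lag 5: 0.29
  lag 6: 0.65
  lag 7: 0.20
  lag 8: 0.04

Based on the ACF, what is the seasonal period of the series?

6

The largest autocorrelation is r_6 = 0.65; the remaining lags stay at or below 0.34. The elevated value at lag 1 (0.34), dropping to 0.07 at lag 2, reflects decaying short-term dependence rather than seasonality.
The dominant spike at lag 6 indicates a seasonal period of 6.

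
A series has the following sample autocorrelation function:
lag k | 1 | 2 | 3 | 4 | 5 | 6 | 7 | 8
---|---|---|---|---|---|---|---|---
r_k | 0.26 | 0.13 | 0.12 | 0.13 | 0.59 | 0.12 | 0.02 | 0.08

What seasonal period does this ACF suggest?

5

The largest autocorrelation is r_5 = 0.59; the remaining lags stay at or below 0.26. The elevated value at lag 1 (0.26), dropping to 0.13 at lag 2, reflects decaying short-term dependence rather than seasonality.
The dominant spike at lag 5 indicates a seasonal period of 5.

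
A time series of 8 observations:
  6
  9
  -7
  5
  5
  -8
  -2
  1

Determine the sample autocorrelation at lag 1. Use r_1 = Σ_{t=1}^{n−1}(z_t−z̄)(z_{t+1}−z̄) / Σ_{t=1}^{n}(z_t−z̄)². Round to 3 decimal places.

Mean z̄ = (6 + 9 − 7 + 5 + 5 − 8 − 2 + 1)/8 = 1.1250
Deviations from mean: 4.8750, 7.8750, -8.1250, 3.8750, 3.8750, -9.1250, -3.1250, -0.1250
Numerator Σ_{t=1}^{7}(z_t−z̄)(z_{t+1}−z̄) = -48.5156
Denominator Σ(z_t−z̄)² = 274.8750
r_1 = -48.5156 / 274.8750 = -0.177

-0.177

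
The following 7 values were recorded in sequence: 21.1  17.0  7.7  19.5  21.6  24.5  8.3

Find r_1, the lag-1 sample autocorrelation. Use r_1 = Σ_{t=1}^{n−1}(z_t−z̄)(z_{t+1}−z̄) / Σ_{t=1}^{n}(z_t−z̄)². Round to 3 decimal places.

Mean z̄ = (21.1 + 17.0 + 7.7 + 19.5 + 21.6 + 24.5 + 8.3)/7 = 17.1000
Deviations from mean: 4.0000, -0.1000, -9.4000, 2.4000, 4.5000, 7.4000, -8.8000
Σ(z_t−z̄)(z_{t+1}−z̄) = (-0.4000) + (0.9400) + (-22.5600) + (10.8000) + (33.3000) + (-65.1200) = -43.0400
Denominator Σ(z_t−z̄)² = 262.5800
r_1 = -43.0400 / 262.5800 = -0.164

-0.164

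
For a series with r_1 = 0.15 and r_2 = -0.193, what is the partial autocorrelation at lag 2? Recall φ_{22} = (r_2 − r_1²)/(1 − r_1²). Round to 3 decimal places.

-0.220

φ_{22} = (r_2 − r_1²) / (1 − r_1²)
r_1² = (0.15)² = 0.0225
Numerator = -0.193 − 0.0225 = -0.2155; denominator = 1 − 0.0225 = 0.9775
φ_{22} = -0.2155 / 0.9775 = -0.220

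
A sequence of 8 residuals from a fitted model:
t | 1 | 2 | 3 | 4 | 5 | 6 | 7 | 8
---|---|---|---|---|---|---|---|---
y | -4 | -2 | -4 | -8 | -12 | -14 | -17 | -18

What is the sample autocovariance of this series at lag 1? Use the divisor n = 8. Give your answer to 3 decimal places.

Mean ȳ = (-4 − 2 − 4 − 8 − 12 − 14 − 17 − 18)/8 = -9.8750
Deviations: 5.8750, 7.8750, 5.8750, 1.8750, -2.1250, -4.1250, -7.1250, -8.1250
Σ_{t=1}^{7}(y_t−ȳ)(y_{t+1}−ȳ) = 195.6094
γ_1 = 195.6094 / 8 = 24.451

24.451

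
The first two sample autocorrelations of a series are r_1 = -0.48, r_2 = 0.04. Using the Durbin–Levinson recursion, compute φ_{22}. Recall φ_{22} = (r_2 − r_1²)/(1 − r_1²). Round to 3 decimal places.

-0.247

φ_{22} = (r_2 − r_1²) / (1 − r_1²)
r_1² = (-0.48)² = 0.2304
Numerator = 0.04 − 0.2304 = -0.1904; denominator = 1 − 0.2304 = 0.7696
φ_{22} = -0.1904 / 0.7696 = -0.247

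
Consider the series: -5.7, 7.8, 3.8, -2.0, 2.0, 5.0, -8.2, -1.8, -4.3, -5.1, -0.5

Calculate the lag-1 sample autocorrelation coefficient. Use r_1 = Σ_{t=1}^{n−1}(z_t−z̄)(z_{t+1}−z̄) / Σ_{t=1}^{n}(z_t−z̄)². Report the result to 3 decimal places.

Mean z̄ = (-5.7 + 7.8 + 3.8 − 2.0 + 2.0 + 5.0 − 8.2 − 1.8 − 4.3 − 5.1 − 0.5)/11 = -0.8182
Numerator Σ_{t=1}^{10}(z_t−z̄)(z_{t+1}−z̄) = -13.4003
Denominator Σ(z_t−z̄)² = 248.6364
r_1 = -13.4003 / 248.6364 = -0.054

-0.054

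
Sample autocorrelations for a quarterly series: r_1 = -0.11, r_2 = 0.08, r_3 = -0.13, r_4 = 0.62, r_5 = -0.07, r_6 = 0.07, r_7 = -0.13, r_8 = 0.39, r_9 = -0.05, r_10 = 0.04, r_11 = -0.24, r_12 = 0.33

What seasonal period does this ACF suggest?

The largest autocorrelation is r_4 = 0.62, with weaker echoes at lags 8 (0.39) and 12 (0.33); the remaining lags stay at or below 0.08.
The dominant spike at lag 4 indicates a seasonal period of 4.

4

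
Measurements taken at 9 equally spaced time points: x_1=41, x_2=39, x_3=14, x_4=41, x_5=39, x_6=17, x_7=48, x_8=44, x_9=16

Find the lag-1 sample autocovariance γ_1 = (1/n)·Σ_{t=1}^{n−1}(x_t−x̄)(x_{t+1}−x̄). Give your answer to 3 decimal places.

Mean x̄ = (41 + 39 + 14 + 41 + 39 + 17 + 48 + 44 + 16)/9 = 33.2222
Σ_{t=1}^{8}(x_t−x̄)(x_{t+1}−x̄) = -530.4938
γ_1 = -530.4938 / 9 = -58.944

-58.944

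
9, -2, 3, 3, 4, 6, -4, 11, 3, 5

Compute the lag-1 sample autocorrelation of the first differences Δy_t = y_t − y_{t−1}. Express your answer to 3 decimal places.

-0.658

First differences Δy: -11, 5, 0, 1, 2, -10, 15, -8, 2
Mean of differences = -0.4444
Numerator Σ(Δy_t−Δȳ)(Δy_{t+1}−Δȳ) = -356.9753
Denominator Σ(Δy_t−Δȳ)² = 542.2222
r_1(Δy) = -356.9753 / 542.2222 = -0.658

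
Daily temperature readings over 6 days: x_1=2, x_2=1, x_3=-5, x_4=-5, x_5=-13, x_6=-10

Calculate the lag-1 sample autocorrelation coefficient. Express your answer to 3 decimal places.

0.471

Mean x̄ = (2 + 1 − 5 − 5 − 13 − 10)/6 = -5.0000
Deviations from mean: 7.0000, 6.0000, 0.0000, 0.0000, -8.0000, -5.0000
Σ(x_t−x̄)(x_{t+1}−x̄) = (42.0000) + (0.0000) + (0.0000) + (0.0000) + (40.0000) = 82.0000
Denominator Σ(x_t−x̄)² = 174.0000
r_1 = 82.0000 / 174.0000 = 0.471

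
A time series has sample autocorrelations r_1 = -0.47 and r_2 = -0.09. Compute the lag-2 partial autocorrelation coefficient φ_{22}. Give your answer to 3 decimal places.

-0.399

φ_{22} = (r_2 − r_1²) / (1 − r_1²)
r_1² = (-0.47)² = 0.2209
Numerator = -0.09 − 0.2209 = -0.3109; denominator = 1 − 0.2209 = 0.7791
φ_{22} = -0.3109 / 0.7791 = -0.399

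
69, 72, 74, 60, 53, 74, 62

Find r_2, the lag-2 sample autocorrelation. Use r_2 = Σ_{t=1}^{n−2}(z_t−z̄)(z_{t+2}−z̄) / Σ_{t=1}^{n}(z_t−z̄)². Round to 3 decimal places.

-0.277

Mean z̄ = (69 + 72 + 74 + 60 + 53 + 74 + 62)/7 = 66.2857
Deviations from mean: 2.7143, 5.7143, 7.7143, -6.2857, -13.2857, 7.7143, -4.2857
Σ(z_t−z̄)(z_{t+2}−z̄) = (20.9388) + (-35.9184) + (-102.4898) + (-48.4898) + (56.9388) = -109.0204
Denominator Σ(z_t−z̄)² = 393.4286
r_2 = -109.0204 / 393.4286 = -0.277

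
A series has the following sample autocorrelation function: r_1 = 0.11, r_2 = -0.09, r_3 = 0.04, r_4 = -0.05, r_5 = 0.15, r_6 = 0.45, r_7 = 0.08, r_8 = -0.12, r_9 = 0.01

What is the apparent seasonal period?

The largest autocorrelation is r_6 = 0.45; the remaining lags stay at or below 0.15.
The dominant spike at lag 6 indicates a seasonal period of 6.

6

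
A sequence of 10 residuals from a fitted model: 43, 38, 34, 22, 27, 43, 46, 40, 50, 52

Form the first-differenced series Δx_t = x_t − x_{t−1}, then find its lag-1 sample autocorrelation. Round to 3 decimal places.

First differences Δx: -5, -4, -12, 5, 16, 3, -6, 10, 2
Mean of differences = 1.0000
Numerator Σ(Δx_t−Δx̄)(Δx_{t+1}−Δx̄) = 65.0000
Denominator Σ(Δx_t−Δx̄)² = 606.0000
r_1(Δx) = 65.0000 / 606.0000 = 0.107

0.107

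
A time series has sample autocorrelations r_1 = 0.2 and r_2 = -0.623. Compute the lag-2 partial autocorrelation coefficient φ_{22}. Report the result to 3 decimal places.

φ_{22} = (r_2 − r_1²) / (1 − r_1²)
r_1² = (0.2)² = 0.04
Numerator = -0.623 − 0.0400 = -0.6630; denominator = 1 − 0.0400 = 0.9600
φ_{22} = -0.6630 / 0.9600 = -0.691

-0.691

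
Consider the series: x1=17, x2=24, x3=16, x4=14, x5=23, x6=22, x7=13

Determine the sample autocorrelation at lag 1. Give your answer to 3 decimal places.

Mean x̄ = (17 + 24 + 16 + 14 + 23 + 22 + 13)/7 = 18.4286
Σ(x_t−x̄)(x_{t+1}−x̄) = (-7.9592) + (-13.5306) + (10.7551) + (-20.2449) + (16.3265) + (-19.3878) = -34.0408
Denominator Σ(x_t−x̄)² = 121.7143
r_1 = -34.0408 / 121.7143 = -0.280

-0.280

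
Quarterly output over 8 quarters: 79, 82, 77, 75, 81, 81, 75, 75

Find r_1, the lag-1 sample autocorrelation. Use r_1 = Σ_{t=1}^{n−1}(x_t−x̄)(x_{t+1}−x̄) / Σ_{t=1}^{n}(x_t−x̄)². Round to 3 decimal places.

0.042

Mean x̄ = (79 + 82 + 77 + 75 + 81 + 81 + 75 + 75)/8 = 78.1250
Deviations from mean: 0.8750, 3.8750, -1.1250, -3.1250, 2.8750, 2.8750, -3.1250, -3.1250
Numerator Σ_{t=1}^{7}(x_t−x̄)(x_{t+1}−x̄) = 2.6094
Denominator Σ(x_t−x̄)² = 62.8750
r_1 = 2.6094 / 62.8750 = 0.042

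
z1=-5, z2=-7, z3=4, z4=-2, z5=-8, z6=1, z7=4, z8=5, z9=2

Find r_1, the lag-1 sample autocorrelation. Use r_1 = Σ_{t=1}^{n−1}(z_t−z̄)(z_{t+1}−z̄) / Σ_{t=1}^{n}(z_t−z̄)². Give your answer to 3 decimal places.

0.193

Mean z̄ = (-5 − 7 + 4 − 2 − 8 + 1 + 4 + 5 + 2)/9 = -0.6667
Numerator Σ_{t=1}^{8}(z_t−z̄)(z_{t+1}−z̄) = 38.5556
Denominator Σ(z_t−z̄)² = 200.0000
r_1 = 38.5556 / 200.0000 = 0.193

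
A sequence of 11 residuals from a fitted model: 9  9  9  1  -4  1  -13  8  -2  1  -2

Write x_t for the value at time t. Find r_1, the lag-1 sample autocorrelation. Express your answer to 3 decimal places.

0.017

Mean x̄ = (9 + 9 + 9 + 1 − 4 + 1 − 13 + 8 − 2 + 1 − 2)/11 = 1.5455
Numerator Σ_{t=1}^{10}(x_t−x̄)(x_{t+1}−x̄) = 8.1570
Denominator Σ(x_t−x̄)² = 476.7273
r_1 = 8.1570 / 476.7273 = 0.017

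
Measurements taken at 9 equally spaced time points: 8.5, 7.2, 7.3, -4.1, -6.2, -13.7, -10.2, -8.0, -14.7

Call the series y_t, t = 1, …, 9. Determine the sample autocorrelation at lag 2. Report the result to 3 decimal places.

0.349

Mean ȳ = (8.5 + 7.2 + 7.3 − 4.1 − 6.2 − 13.7 − 10.2 − 8.0 − 14.7)/9 = -3.7667
Numerator Σ_{t=1}^{7}(y_t−ȳ)(y_{t+2}−ȳ) = 236.5211
Denominator Σ(y_t−ȳ)² = 676.7600
r_2 = 236.5211 / 676.7600 = 0.349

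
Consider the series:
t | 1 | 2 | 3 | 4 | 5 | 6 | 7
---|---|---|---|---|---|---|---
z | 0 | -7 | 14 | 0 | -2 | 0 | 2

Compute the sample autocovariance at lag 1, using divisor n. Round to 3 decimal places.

-14.857

Mean z̄ = (0 − 7 + 14 + 0 − 2 + 0 + 2)/7 = 1.0000
Σ_{t=1}^{6}(z_t−z̄)(z_{t+1}−z̄) = -104.0000
γ_1 = -104.0000 / 7 = -14.857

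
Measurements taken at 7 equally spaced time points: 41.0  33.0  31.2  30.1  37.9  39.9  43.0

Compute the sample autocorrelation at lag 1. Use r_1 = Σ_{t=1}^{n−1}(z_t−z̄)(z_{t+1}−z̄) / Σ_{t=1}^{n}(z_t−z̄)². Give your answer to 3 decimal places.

0.353

Mean z̄ = (41.0 + 33.0 + 31.2 + 30.1 + 37.9 + 39.9 + 43.0)/7 = 36.5857
Deviations from mean: 4.4143, -3.5857, -5.3857, -6.4857, 1.3143, 3.3143, 6.4143
Σ(z_t−z̄)(z_{t+1}−z̄) = (-15.8284) + (19.3116) + (34.9302) + (-8.5241) + (4.3559) + (21.2588) = 55.5041
Denominator Σ(z_t−z̄)² = 157.2686
r_1 = 55.5041 / 157.2686 = 0.353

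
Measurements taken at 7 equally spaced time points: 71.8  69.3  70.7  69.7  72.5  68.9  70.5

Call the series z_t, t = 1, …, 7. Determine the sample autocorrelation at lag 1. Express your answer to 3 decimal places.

-0.654

Mean z̄ = (71.8 + 69.3 + 70.7 + 69.7 + 72.5 + 68.9 + 70.5)/7 = 70.4857
Deviations from mean: 1.3143, -1.1857, 0.2143, -0.7857, 2.0143, -1.5857, 0.0143
Σ(z_t−z̄)(z_{t+1}−z̄) = (-1.5584) + (-0.2541) + (-0.1684) + (-1.5827) + (-3.1941) + (-0.0227) = -6.7802
Denominator Σ(z_t−z̄)² = 10.3686
r_1 = -6.7802 / 10.3686 = -0.654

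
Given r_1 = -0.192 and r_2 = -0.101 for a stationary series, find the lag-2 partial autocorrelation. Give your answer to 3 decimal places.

φ_{22} = (r_2 − r_1²) / (1 − r_1²)
r_1² = (-0.192)² = 0.036864
Numerator = -0.101 − 0.0369 = -0.1379; denominator = 1 − 0.0369 = 0.9631
φ_{22} = -0.1379 / 0.9631 = -0.143

-0.143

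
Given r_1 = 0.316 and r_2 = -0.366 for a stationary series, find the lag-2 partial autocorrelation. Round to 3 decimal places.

-0.518

φ_{22} = (r_2 − r_1²) / (1 − r_1²)
r_1² = (0.316)² = 0.099856
Numerator = -0.366 − 0.0999 = -0.4659; denominator = 1 − 0.0999 = 0.9001
φ_{22} = -0.4659 / 0.9001 = -0.518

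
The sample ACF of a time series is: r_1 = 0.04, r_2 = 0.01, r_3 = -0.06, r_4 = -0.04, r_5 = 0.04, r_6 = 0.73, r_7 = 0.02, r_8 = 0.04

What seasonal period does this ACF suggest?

The largest autocorrelation is r_6 = 0.73; the remaining lags stay at or below 0.04.
The dominant spike at lag 6 indicates a seasonal period of 6.

6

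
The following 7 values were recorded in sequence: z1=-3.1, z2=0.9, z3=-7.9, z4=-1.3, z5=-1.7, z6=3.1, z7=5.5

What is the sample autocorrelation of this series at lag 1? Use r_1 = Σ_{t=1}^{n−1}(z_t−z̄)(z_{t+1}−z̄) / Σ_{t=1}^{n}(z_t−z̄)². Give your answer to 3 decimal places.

Mean z̄ = (-3.1 + 0.9 − 7.9 − 1.3 − 1.7 + 3.1 + 5.5)/7 = -0.6429
Deviations from mean: -2.4571, 1.5429, -7.2571, -0.6571, -1.0571, 3.7429, 6.1429
Numerator Σ_{t=1}^{6}(z_t−z̄)(z_{t+1}−z̄) = 9.5110
Denominator Σ(z_t−z̄)² = 114.3771
r_1 = 9.5110 / 114.3771 = 0.083

0.083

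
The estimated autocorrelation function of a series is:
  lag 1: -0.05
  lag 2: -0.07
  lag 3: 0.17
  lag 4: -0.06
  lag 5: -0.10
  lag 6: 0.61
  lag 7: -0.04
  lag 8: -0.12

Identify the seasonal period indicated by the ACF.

The largest autocorrelation is r_6 = 0.61; the remaining lags stay at or below 0.17.
The dominant spike at lag 6 indicates a seasonal period of 6.

6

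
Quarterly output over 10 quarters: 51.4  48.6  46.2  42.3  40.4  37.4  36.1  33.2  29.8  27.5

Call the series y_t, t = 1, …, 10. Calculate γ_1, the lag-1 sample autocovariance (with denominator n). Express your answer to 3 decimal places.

39.426

Mean ȳ = (51.4 + 48.6 + 46.2 + 42.3 + 40.4 + 37.4 + 36.1 + 33.2 + 29.8 + 27.5)/10 = 39.2900
Σ_{t=1}^{9}(y_t−ȳ)(y_{t+1}−ȳ) = 394.2559
γ_1 = 394.2559 / 10 = 39.426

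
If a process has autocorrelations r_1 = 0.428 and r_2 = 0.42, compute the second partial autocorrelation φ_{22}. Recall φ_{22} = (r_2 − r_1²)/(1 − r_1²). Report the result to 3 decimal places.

0.290

φ_{22} = (r_2 − r_1²) / (1 − r_1²)
r_1² = (0.428)² = 0.183184
Numerator = 0.42 − 0.1832 = 0.2368; denominator = 1 − 0.1832 = 0.8168
φ_{22} = 0.2368 / 0.8168 = 0.290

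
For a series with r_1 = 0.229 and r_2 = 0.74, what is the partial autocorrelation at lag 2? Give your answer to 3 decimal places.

0.726

φ_{22} = (r_2 − r_1²) / (1 − r_1²)
r_1² = (0.229)² = 0.052441
Numerator = 0.74 − 0.0524 = 0.6876; denominator = 1 − 0.0524 = 0.9476
φ_{22} = 0.6876 / 0.9476 = 0.726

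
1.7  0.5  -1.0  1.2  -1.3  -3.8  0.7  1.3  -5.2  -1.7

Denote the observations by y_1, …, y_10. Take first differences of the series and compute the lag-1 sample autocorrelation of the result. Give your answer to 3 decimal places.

First differences Δy: -1.2, -1.5, 2.2, -2.5, -2.5, 4.5, 0.6, -6.5, 3.5
Mean of differences = -0.3778
Numerator Σ(Δy_t−Δȳ)(Δy_{t+1}−Δȳ) = -38.2460
Denominator Σ(Δy_t−Δȳ)² = 94.8556
r_1(Δy) = -38.2460 / 94.8556 = -0.403

-0.403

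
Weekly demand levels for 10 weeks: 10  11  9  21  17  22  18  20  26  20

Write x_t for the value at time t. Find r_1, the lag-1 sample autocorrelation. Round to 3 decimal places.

0.404

Mean x̄ = (10 + 11 + 9 + 21 + 17 + 22 + 18 + 20 + 26 + 20)/10 = 17.4000
Numerator Σ_{t=1}^{9}(x_t−x̄)(x_{t+1}−x̄) = 116.6400
Denominator Σ(x_t−x̄)² = 288.4000
r_1 = 116.6400 / 288.4000 = 0.404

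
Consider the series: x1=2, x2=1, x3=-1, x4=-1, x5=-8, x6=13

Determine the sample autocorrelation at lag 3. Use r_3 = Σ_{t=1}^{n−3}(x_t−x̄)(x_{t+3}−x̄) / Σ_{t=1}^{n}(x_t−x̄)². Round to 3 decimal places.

Mean x̄ = (2 + 1 − 1 − 1 − 8 + 13)/6 = 1.0000
Deviations from mean: 1.0000, 0.0000, -2.0000, -2.0000, -9.0000, 12.0000
Σ(x_t−x̄)(x_{t+3}−x̄) = (-2.0000) + (0.0000) + (-24.0000) = -26.0000
Denominator Σ(x_t−x̄)² = 234.0000
r_3 = -26.0000 / 234.0000 = -0.111

-0.111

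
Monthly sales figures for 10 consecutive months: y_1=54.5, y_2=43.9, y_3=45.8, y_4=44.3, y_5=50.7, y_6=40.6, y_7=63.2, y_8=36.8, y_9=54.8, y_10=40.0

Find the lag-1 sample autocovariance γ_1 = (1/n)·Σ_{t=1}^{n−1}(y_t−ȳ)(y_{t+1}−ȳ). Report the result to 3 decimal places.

Mean ȳ = (54.5 + 43.9 + 45.8 + 44.3 + 50.7 + 40.6 + 63.2 + 36.8 + 54.8 + 40.0)/10 = 47.4600
Σ_{t=1}^{9}(y_t−ȳ)(y_{t+1}−ȳ) = -455.1376
γ_1 = -455.1376 / 10 = -45.514

-45.514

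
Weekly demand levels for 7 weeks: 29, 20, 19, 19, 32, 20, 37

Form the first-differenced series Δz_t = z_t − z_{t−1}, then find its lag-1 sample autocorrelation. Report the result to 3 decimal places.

First differences Δz: -9, -1, 0, 13, -12, 17
Mean of differences = 1.3333
Numerator Σ(Δz_t−Δz̄)(Δz_{t+1}−Δz̄) = -352.7778
Denominator Σ(Δz_t−Δz̄)² = 673.3333
r_1(Δz) = -352.7778 / 673.3333 = -0.524

-0.524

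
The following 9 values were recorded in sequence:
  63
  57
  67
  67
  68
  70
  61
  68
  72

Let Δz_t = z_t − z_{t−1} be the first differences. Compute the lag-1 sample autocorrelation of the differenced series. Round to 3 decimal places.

-0.450

First differences Δz: -6, 10, 0, 1, 2, -9, 7, 4
Mean of differences = 1.1250
Numerator Σ(Δz_t−Δz̄)(Δz_{t+1}−Δz̄) = -124.6406
Denominator Σ(Δz_t−Δz̄)² = 276.8750
r_1(Δz) = -124.6406 / 276.8750 = -0.450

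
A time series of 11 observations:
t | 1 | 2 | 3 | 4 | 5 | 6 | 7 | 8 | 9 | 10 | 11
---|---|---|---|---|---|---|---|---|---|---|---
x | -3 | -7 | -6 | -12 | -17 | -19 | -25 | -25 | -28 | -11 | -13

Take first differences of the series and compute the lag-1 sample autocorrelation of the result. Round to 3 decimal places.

First differences Δx: -4, 1, -6, -5, -2, -6, 0, -3, 17, -2
Mean of differences = -1.0000
Numerator Σ(Δx_t−Δx̄)(Δx_{t+1}−Δx̄) = -48.0000
Denominator Σ(Δx_t−Δx̄)² = 410.0000
r_1(Δx) = -48.0000 / 410.0000 = -0.117

-0.117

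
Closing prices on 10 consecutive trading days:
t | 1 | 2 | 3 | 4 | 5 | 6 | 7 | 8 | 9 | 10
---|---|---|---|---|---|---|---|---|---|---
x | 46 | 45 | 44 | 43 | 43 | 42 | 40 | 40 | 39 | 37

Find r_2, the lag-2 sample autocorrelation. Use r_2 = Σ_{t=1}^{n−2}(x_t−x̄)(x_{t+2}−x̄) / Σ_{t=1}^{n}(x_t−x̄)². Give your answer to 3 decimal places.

Mean x̄ = (46 + 45 + 44 + 43 + 43 + 42 + 40 + 40 + 39 + 37)/10 = 41.9000
Numerator Σ_{t=1}^{8}(x_t−x̄)(x_{t+2}−x̄) = 26.9800
Denominator Σ(x_t−x̄)² = 72.9000
r_2 = 26.9800 / 72.9000 = 0.370

0.370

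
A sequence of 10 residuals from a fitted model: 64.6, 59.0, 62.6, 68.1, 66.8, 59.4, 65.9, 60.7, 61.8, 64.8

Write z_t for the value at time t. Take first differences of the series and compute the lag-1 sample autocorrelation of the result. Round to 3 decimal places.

First differences Δz: -5.6, 3.6, 5.5, -1.3, -7.4, 6.5, -5.2, 1.1, 3.0
Mean of differences = 0.0222
Numerator Σ(Δz_t−Δz̄)(Δz_{t+1}−Δz̄) = -82.2727
Denominator Σ(Δz_t−Δz̄)² = 210.5156
r_1(Δz) = -82.2727 / 210.5156 = -0.391

-0.391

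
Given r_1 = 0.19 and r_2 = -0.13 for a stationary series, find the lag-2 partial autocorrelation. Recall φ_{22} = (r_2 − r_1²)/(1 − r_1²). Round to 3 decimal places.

φ_{22} = (r_2 − r_1²) / (1 − r_1²)
r_1² = (0.19)² = 0.0361
Numerator = -0.13 − 0.0361 = -0.1661; denominator = 1 − 0.0361 = 0.9639
φ_{22} = -0.1661 / 0.9639 = -0.172

-0.172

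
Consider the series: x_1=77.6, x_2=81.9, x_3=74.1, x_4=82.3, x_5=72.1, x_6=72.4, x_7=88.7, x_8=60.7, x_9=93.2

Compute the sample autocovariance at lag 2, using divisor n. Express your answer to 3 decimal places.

23.741

Mean x̄ = (77.6 + 81.9 + 74.1 + 82.3 + 72.1 + 72.4 + 88.7 + 60.7 + 93.2)/9 = 78.1111
Σ_{t=1}^{7}(x_t−x̄)(x_{t+2}−x̄) = 213.6698
γ_2 = 213.6698 / 9 = 23.741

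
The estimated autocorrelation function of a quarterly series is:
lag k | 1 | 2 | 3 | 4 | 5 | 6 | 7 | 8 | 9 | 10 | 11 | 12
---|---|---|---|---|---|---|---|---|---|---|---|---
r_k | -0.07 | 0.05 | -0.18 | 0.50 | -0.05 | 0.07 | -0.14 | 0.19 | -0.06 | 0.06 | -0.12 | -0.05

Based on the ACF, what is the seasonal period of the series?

The largest autocorrelation is r_4 = 0.50, with a weaker echo at lag 8 (0.19); the remaining lags stay at or below 0.07.
The dominant spike at lag 4 indicates a seasonal period of 4.

4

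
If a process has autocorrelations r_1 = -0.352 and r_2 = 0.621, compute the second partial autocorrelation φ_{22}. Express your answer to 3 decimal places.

0.567

φ_{22} = (r_2 − r_1²) / (1 − r_1²)
r_1² = (-0.352)² = 0.123904
Numerator = 0.621 − 0.1239 = 0.4971; denominator = 1 − 0.1239 = 0.8761
φ_{22} = 0.4971 / 0.8761 = 0.567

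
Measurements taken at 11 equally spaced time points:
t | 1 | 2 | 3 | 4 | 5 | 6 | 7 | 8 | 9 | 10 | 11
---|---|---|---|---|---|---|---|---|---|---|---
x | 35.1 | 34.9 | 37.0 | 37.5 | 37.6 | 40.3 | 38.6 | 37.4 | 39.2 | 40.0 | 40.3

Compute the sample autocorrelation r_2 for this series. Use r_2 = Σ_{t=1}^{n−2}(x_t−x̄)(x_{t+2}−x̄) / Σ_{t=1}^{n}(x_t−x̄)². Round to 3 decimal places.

Mean x̄ = (35.1 + 34.9 + 37.0 + 37.5 + 37.6 + 40.3 + 38.6 + 37.4 + 39.2 + 40.0 + 40.3)/11 = 37.9909
Numerator Σ_{t=1}^{9}(x_t−x̄)(x_{t+2}−x̄) = 4.3744
Denominator Σ(x_t−x̄)² = 36.1691
r_2 = 4.3744 / 36.1691 = 0.121

0.121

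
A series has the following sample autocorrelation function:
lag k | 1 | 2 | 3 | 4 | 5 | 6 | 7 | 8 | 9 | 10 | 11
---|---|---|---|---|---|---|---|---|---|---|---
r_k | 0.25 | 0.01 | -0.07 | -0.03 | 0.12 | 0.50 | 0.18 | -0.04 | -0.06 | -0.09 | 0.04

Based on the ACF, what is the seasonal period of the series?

6

The largest autocorrelation is r_6 = 0.50; the remaining lags stay at or below 0.25. The elevated value at lag 1 (0.25), dropping to 0.01 at lag 2, reflects decaying short-term dependence rather than seasonality.
The dominant spike at lag 6 indicates a seasonal period of 6.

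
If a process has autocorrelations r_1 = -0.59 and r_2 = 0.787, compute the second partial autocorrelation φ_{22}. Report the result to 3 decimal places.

0.673

φ_{22} = (r_2 − r_1²) / (1 − r_1²)
r_1² = (-0.59)² = 0.3481
Numerator = 0.787 − 0.3481 = 0.4389; denominator = 1 − 0.3481 = 0.6519
φ_{22} = 0.4389 / 0.6519 = 0.673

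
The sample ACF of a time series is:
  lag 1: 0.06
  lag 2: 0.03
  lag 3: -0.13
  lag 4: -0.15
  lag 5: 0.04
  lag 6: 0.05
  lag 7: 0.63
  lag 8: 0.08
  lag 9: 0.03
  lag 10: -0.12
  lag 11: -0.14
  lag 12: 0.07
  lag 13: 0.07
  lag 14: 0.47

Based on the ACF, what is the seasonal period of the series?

The largest autocorrelation is r_7 = 0.63, with a weaker echo at lag 14 (0.47); the remaining lags stay at or below 0.08.
The dominant spike at lag 7 indicates a seasonal period of 7.

7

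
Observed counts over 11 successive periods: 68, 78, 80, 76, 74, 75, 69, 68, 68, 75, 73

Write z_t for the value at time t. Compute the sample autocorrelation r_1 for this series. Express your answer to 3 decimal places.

0.341

Mean z̄ = (68 + 78 + 80 + 76 + 74 + 75 + 69 + 68 + 68 + 75 + 73)/11 = 73.0909
Numerator Σ_{t=1}^{10}(z_t−z̄)(z_{t+1}−z̄) = 62.4463
Denominator Σ(z_t−z̄)² = 182.9091
r_1 = 62.4463 / 182.9091 = 0.341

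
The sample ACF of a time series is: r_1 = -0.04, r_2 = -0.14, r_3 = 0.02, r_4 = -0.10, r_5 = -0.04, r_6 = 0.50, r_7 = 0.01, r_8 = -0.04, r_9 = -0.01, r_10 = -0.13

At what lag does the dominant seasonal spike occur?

The largest autocorrelation is r_6 = 0.50; the remaining lags stay at or below 0.02.
The dominant spike at lag 6 indicates a seasonal period of 6.

6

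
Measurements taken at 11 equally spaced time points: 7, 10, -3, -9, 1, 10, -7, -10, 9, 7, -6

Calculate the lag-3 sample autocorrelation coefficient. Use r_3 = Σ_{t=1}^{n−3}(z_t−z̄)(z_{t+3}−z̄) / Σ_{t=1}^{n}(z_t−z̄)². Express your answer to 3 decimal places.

0.125

Mean z̄ = (7 + 10 − 3 − 9 + 1 + 10 − 7 − 10 + 9 + 7 − 6)/11 = 0.8182
Numerator Σ_{t=1}^{8}(z_t−z̄)(z_{t+3}−z̄) = 81.2645
Denominator Σ(z_t−z̄)² = 647.6364
r_3 = 81.2645 / 647.6364 = 0.125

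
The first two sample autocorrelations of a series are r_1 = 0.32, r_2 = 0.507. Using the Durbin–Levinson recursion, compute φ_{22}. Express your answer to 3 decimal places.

φ_{22} = (r_2 − r_1²) / (1 − r_1²)
r_1² = (0.32)² = 0.1024
Numerator = 0.507 − 0.1024 = 0.4046; denominator = 1 − 0.1024 = 0.8976
φ_{22} = 0.4046 / 0.8976 = 0.451

0.451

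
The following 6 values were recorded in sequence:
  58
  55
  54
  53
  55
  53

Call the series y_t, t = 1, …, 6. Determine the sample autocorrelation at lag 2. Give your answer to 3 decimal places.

Mean ȳ = (58 + 55 + 54 + 53 + 55 + 53)/6 = 54.6667
Σ(y_t−ȳ)(y_{t+2}−ȳ) = (-2.2222) + (-0.5556) + (-0.2222) + (2.7778) = -0.2222
Denominator Σ(y_t−ȳ)² = 17.3333
r_2 = -0.2222 / 17.3333 = -0.013

-0.013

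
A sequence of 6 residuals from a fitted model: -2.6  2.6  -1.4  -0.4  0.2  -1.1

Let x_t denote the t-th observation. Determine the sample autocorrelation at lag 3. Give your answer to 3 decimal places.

0.159

Mean x̄ = (-2.6 + 2.6 − 1.4 − 0.4 + 0.2 − 1.1)/6 = -0.4500
Deviations from mean: -2.1500, 3.0500, -0.9500, 0.0500, 0.6500, -0.6500
Σ(x_t−x̄)(x_{t+3}−x̄) = (-0.1075) + (1.9825) + (0.6175) = 2.4925
Denominator Σ(x_t−x̄)² = 15.6750
r_3 = 2.4925 / 15.6750 = 0.159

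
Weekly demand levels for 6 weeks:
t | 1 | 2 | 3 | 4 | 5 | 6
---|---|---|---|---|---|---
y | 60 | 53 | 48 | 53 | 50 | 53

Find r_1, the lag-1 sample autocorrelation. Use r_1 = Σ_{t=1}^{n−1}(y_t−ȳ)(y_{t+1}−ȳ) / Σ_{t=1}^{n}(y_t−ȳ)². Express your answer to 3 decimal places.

Mean ȳ = (60 + 53 + 48 + 53 + 50 + 53)/6 = 52.8333
Deviations from mean: 7.1667, 0.1667, -4.8333, 0.1667, -2.8333, 0.1667
Numerator Σ_{t=1}^{5}(y_t−ȳ)(y_{t+1}−ȳ) = -1.3611
Denominator Σ(y_t−ȳ)² = 82.8333
r_1 = -1.3611 / 82.8333 = -0.016

-0.016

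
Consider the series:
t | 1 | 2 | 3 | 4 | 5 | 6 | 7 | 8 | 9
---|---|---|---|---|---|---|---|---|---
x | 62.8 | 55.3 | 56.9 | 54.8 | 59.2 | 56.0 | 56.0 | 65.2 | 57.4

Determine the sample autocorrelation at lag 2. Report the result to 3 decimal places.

Mean x̄ = (62.8 + 55.3 + 56.9 + 54.8 + 59.2 + 56.0 + 56.0 + 65.2 + 57.4)/9 = 58.1778
Numerator Σ_{t=1}^{7}(x_t−x̄)(x_{t+2}−x̄) = -5.9610
Denominator Σ(x_t−x̄)² = 103.1356
r_2 = -5.9610 / 103.1356 = -0.058

-0.058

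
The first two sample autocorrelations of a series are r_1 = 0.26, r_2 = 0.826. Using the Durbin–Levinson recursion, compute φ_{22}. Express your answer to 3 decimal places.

φ_{22} = (r_2 − r_1²) / (1 − r_1²)
r_1² = (0.26)² = 0.0676
Numerator = 0.826 − 0.0676 = 0.7584; denominator = 1 − 0.0676 = 0.9324
φ_{22} = 0.7584 / 0.9324 = 0.813

0.813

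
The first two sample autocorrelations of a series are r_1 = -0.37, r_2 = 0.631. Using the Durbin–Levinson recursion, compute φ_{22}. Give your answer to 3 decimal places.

φ_{22} = (r_2 − r_1²) / (1 − r_1²)
r_1² = (-0.37)² = 0.1369
Numerator = 0.631 − 0.1369 = 0.4941; denominator = 1 − 0.1369 = 0.8631
φ_{22} = 0.4941 / 0.8631 = 0.572

0.572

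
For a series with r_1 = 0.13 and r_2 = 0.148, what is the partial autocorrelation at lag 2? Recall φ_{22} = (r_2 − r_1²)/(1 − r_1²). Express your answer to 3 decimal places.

0.133

φ_{22} = (r_2 − r_1²) / (1 − r_1²)
r_1² = (0.13)² = 0.0169
Numerator = 0.148 − 0.0169 = 0.1311; denominator = 1 − 0.0169 = 0.9831
φ_{22} = 0.1311 / 0.9831 = 0.133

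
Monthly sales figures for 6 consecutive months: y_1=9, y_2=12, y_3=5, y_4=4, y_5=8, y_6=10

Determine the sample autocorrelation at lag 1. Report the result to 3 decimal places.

0.087

Mean ȳ = (9 + 12 + 5 + 4 + 8 + 10)/6 = 8.0000
Deviations from mean: 1.0000, 4.0000, -3.0000, -4.0000, 0.0000, 2.0000
Numerator Σ_{t=1}^{5}(y_t−ȳ)(y_{t+1}−ȳ) = 4.0000
Denominator Σ(y_t−ȳ)² = 46.0000
r_1 = 4.0000 / 46.0000 = 0.087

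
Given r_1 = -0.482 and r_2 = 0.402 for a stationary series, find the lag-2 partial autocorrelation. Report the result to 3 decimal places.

0.221

φ_{22} = (r_2 − r_1²) / (1 − r_1²)
r_1² = (-0.482)² = 0.232324
Numerator = 0.402 − 0.2323 = 0.1697; denominator = 1 − 0.2323 = 0.7677
φ_{22} = 0.1697 / 0.7677 = 0.221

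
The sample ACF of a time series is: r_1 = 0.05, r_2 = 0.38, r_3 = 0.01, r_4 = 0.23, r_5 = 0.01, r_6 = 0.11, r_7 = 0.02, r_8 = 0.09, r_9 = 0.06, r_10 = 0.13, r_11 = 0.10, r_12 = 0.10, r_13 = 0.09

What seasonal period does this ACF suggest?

The largest autocorrelation is r_2 = 0.38, with a weaker echo at lag 4 (0.23); the remaining lags stay at or below 0.13.
The dominant spike at lag 2 indicates a seasonal period of 2.

2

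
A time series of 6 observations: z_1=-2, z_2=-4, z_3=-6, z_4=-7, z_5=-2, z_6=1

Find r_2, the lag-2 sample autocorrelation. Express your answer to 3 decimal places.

Mean z̄ = (-2 − 4 − 6 − 7 − 2 + 1)/6 = -3.3333
Deviations from mean: 1.3333, -0.6667, -2.6667, -3.6667, 1.3333, 4.3333
Numerator Σ_{t=1}^{4}(z_t−z̄)(z_{t+2}−z̄) = -20.5556
Denominator Σ(z_t−z̄)² = 43.3333
r_2 = -20.5556 / 43.3333 = -0.474

-0.474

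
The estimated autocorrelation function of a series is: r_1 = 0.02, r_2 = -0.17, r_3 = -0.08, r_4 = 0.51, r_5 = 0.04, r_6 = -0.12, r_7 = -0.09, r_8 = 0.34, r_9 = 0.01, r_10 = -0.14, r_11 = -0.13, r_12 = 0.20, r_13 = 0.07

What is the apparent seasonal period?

4

The largest autocorrelation is r_4 = 0.51, with weaker echoes at lags 8 (0.34) and 12 (0.20); the remaining lags stay at or below 0.07.
The dominant spike at lag 4 indicates a seasonal period of 4.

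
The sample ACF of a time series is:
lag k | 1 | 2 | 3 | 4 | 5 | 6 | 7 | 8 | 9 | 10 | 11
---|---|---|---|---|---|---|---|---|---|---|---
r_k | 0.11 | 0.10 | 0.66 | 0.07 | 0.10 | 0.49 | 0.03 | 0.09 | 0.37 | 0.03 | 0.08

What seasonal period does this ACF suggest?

The largest autocorrelation is r_3 = 0.66, with weaker echoes at lags 6 (0.49) and 9 (0.37); the remaining lags stay at or below 0.11.
The dominant spike at lag 3 indicates a seasonal period of 3.

3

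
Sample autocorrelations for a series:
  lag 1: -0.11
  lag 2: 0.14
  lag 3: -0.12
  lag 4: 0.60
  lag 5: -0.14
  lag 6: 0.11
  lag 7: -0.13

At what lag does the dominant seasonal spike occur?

4

The largest autocorrelation is r_4 = 0.60; the remaining lags stay at or below 0.14.
The dominant spike at lag 4 indicates a seasonal period of 4.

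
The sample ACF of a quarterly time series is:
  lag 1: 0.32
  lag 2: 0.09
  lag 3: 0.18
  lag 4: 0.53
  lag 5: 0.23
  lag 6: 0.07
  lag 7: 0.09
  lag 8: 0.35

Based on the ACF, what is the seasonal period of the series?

4

The largest autocorrelation is r_4 = 0.53, with a weaker echo at lag 8 (0.35); the remaining lags stay at or below 0.32. The elevated value at lag 1 (0.32), dropping to 0.09 at lag 2, reflects decaying short-term dependence rather than seasonality.
The dominant spike at lag 4 indicates a seasonal period of 4.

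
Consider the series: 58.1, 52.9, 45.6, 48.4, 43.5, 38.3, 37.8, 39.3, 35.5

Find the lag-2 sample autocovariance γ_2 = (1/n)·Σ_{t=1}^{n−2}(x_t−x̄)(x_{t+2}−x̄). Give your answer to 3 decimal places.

Mean x̄ = (58.1 + 52.9 + 45.6 + 48.4 + 43.5 + 38.3 + 37.8 + 39.3 + 35.5)/9 = 44.3778
Σ_{t=1}^{7}(x_t−x̄)(x_{t+2}−x̄) = 120.5623
γ_2 = 120.5623 / 9 = 13.396

13.396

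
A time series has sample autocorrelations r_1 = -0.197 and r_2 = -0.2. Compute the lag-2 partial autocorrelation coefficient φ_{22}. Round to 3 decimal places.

φ_{22} = (r_2 − r_1²) / (1 − r_1²)
r_1² = (-0.197)² = 0.038809
Numerator = -0.2 − 0.0388 = -0.2388; denominator = 1 − 0.0388 = 0.9612
φ_{22} = -0.2388 / 0.9612 = -0.248

-0.248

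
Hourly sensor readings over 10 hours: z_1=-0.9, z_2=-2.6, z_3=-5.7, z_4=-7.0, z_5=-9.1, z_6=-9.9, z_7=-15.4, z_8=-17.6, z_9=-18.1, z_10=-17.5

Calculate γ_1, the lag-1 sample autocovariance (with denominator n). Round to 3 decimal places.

Mean z̄ = (-0.9 − 2.6 − 5.7 − 7.0 − 9.1 − 9.9 − 15.4 − 17.6 − 18.1 − 17.5)/10 = -10.3800
Σ_{t=1}^{9}(z_t−z̄)(z_{t+1}−z̄) = 275.4636
γ_1 = 275.4636 / 10 = 27.546

27.546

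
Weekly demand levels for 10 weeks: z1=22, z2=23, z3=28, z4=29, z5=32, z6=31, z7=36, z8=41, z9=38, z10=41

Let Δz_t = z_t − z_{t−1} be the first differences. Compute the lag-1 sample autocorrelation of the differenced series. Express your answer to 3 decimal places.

-0.464

First differences Δz: 1, 5, 1, 3, -1, 5, 5, -3, 3
Mean of differences = 2.1111
Numerator Σ(Δz_t−Δz̄)(Δz_{t+1}−Δz̄) = -30.1235
Denominator Σ(Δz_t−Δz̄)² = 64.8889
r_1(Δz) = -30.1235 / 64.8889 = -0.464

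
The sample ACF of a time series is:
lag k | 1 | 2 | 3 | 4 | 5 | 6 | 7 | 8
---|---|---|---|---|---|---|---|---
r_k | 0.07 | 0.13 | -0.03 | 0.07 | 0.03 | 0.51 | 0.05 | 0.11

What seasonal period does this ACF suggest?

6

The largest autocorrelation is r_6 = 0.51; the remaining lags stay at or below 0.13.
The dominant spike at lag 6 indicates a seasonal period of 6.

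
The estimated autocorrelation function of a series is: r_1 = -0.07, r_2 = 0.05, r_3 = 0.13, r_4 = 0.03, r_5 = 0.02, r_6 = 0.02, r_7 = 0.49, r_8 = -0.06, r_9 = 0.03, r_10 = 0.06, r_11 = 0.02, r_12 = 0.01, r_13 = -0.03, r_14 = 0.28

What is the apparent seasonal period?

The largest autocorrelation is r_7 = 0.49, with a weaker echo at lag 14 (0.28); the remaining lags stay at or below 0.13.
The dominant spike at lag 7 indicates a seasonal period of 7.

7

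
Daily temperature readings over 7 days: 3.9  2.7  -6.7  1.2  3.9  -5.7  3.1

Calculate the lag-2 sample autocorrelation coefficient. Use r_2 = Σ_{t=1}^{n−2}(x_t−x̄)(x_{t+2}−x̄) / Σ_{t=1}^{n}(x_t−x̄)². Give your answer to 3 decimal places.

-0.347

Mean x̄ = (3.9 + 2.7 − 6.7 + 1.2 + 3.9 − 5.7 + 3.1)/7 = 0.3429
Numerator Σ_{t=1}^{5}(x_t−x̄)(x_{t+2}−x̄) = -43.4565
Denominator Σ(x_t−x̄)² = 125.3171
r_2 = -43.4565 / 125.3171 = -0.347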